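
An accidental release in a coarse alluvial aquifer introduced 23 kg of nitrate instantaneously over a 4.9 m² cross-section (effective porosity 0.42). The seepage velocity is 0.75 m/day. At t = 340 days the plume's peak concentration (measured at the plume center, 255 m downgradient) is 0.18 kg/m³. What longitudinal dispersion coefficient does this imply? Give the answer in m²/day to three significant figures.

0.902 m²/day

At the plume center C_max = M/(n_e·A·√(4πDt)), so D = M²/(4πt·(n_e·A·C_max)²).
n_e·A·C_max = 0.42 × 4.9 × 0.18 = 0.3704 kg/m.
D = 23²/(4π × 340 × 0.3704²) = 0.902 m²/day.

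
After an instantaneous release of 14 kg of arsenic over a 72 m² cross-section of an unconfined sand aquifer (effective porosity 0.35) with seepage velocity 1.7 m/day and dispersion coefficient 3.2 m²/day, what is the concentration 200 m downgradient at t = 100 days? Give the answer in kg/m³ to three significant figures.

0.00434 kg/m³

For an instantaneous plane source, C(x,t) = M/(n_e·A·√(4πDt)) · exp(−(x−vt)²/(4Dt)), with n_e·A the pore (flow) area.
Plume center vt = 1.7 × 100 = 170 m, so the well at 200 m is 30 m downgradient of the peak.
√(4πDt) = 63.41 m, giving peak height M/(n_e·A·√(4πDt)) = 14/(0.35 × 72 × 63.41) = 0.008761 kg/m³.
(x−vt)²/(4Dt) = (30)²/(4 × 3.2 × 100) = 0.7031; exp(−0.7031) = 0.4950.
C = 0.008761 × 0.4950 = 0.00434 kg/m³.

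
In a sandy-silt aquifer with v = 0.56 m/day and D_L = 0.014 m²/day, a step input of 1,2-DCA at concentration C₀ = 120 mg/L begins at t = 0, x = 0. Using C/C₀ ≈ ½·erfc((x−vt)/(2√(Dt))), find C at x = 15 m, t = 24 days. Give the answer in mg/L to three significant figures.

3.42 mg/L

For a continuous step input, C/C₀ ≈ ½·erfc((x−vt)/(2√(Dt))).
vt = 0.56 × 24 = 13.44 m and 2√(Dt) = 2√(0.014 × 24) = 1.159 m.
Argument (x−vt)/(2√(Dt)) = (15 − 13.44)/1.159 = 1.346; ½·erfc(1.346) = 0.02849.
C = 120 × 0.02849 = 3.42 mg/L.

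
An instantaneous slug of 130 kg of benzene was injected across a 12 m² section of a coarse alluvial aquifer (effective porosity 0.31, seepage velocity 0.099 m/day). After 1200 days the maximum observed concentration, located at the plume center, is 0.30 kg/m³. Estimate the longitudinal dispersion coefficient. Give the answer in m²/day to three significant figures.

0.900 m²/day

At the plume center C_max = M/(n_e·A·√(4πDt)), so D = M²/(4πt·(n_e·A·C_max)²).
n_e·A·C_max = 0.31 × 12 × 0.30 = 1.116 kg/m.
D = 130²/(4π × 1200 × 1.116²) = 0.900 m²/day.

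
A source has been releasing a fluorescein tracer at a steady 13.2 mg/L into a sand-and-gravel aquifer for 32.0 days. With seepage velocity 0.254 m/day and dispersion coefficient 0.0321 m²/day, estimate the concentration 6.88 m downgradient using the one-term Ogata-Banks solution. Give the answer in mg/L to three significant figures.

10.7 mg/L

For a continuous step input, C/C₀ ≈ ½·erfc((x−vt)/(2√(Dt))).
vt = 0.254 × 32.0 = 8.128 m and 2√(Dt) = 2√(0.0321 × 32.0) = 2.027 m.
Argument (x−vt)/(2√(Dt)) = (6.88 − 8.128)/2.027 = -0.6157; ½·erfc(-0.6157) = 0.8080.
C = 13.2 × 0.8080 = 10.7 mg/L.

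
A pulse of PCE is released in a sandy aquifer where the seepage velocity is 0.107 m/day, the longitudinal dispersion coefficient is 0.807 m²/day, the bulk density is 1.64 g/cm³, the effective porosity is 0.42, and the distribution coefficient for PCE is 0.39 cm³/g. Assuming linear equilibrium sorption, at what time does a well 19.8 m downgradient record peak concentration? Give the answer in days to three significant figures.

Retardation factor R = 1 + ρ_b·K_d/n = 1 + 1.64 × 0.39/0.42 = 2.523.
Sorption retards both mechanisms: v_R = v/R = 0.04241 m/day, D_R = D/R = 0.3199 m²/day.
Peak time from v_R²t² + 2D_R t − x² = 0: t = (√(D_R² + v_R²x²) − D_R)/v_R².
√(D_R² + v_R²x²) = √(0.3199² + 0.04241² × 19.8²) = 0.8986; v_R² = 0.001799.
t = (0.8986 − 0.3199)/0.001799 = 322 days.

322 days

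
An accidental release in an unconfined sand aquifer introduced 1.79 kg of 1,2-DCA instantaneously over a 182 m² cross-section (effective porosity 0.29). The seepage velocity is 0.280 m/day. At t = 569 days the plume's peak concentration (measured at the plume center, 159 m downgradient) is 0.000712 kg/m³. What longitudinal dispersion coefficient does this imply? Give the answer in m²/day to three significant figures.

0.317 m²/day

At the plume center C_max = M/(n_e·A·√(4πDt)), so D = M²/(4πt·(n_e·A·C_max)²).
n_e·A·C_max = 0.29 × 182 × 0.000712 = 0.03758 kg/m.
D = 1.79²/(4π × 569 × 0.03758²) = 0.317 m²/day.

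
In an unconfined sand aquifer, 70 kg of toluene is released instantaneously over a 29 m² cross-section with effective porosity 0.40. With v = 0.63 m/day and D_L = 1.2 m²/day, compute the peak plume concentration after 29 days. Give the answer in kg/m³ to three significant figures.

The peak of an instantaneous 1D plume sits at x = vt; there the Gaussian factor is 1 and C_max = M/(n_e·A·√(4πDt)), where n_e·A is the pore area the mass is dissolved in.
√(4πDt) = √(4π × 1.2 × 29) = 20.91 m, so C_max = 70/(0.40 × 29 × 20.91) = 0.289 kg/m³.

0.289 kg/m³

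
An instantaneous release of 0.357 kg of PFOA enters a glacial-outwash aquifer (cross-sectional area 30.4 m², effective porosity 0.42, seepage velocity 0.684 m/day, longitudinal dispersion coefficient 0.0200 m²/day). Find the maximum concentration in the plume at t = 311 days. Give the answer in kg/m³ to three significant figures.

0.00316 kg/m³

The peak of an instantaneous 1D plume sits at x = vt; there the Gaussian factor is 1 and C_max = M/(n_e·A·√(4πDt)), where n_e·A is the pore area the mass is dissolved in.
√(4πDt) = √(4π × 0.0200 × 311) = 8.841 m, so C_max = 0.357/(0.42 × 30.4 × 8.841) = 0.00316 kg/m³.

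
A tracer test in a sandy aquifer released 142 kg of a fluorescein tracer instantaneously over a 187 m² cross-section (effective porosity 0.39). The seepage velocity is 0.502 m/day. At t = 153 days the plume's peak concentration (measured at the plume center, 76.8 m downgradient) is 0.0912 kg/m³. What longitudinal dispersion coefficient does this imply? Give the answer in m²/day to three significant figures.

0.237 m²/day

At the plume center C_max = M/(n_e·A·√(4πDt)), so D = M²/(4πt·(n_e·A·C_max)²).
n_e·A·C_max = 0.39 × 187 × 0.0912 = 6.651 kg/m.
D = 142²/(4π × 153 × 6.651²) = 0.237 m²/day.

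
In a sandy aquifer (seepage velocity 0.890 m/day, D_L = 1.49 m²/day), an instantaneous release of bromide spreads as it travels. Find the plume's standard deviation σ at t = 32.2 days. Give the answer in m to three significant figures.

Dispersive spreading gives a Gaussian with σ² = 2Dt; advection only shifts the center.
σ = √(2 × 1.49 × 32.2) = 9.80 m.

9.80 m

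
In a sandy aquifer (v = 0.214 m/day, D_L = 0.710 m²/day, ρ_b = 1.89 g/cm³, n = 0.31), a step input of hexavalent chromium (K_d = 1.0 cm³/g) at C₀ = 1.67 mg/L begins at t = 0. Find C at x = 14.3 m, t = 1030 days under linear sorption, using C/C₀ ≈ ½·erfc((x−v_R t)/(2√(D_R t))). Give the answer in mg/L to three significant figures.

Retardation factor R = 1 + ρ_b·K_d/n = 1 + 1.89 × 1.0/0.31 = 7.097.
Sorption retards both mechanisms: v_R = v/R = 0.03015 m/day, D_R = D/R = 0.1000 m²/day.
v_R·t = 0.03015 × 1030 = 31.0545 m; 2√(D_R t) = 20.30 m; argument = (14.3 − 31.0545)/20.30 = -0.8253.
C = C₀ × ½·erfc(-0.8253) = 1.67 × 0.8784 = 1.47 mg/L.

1.47 mg/L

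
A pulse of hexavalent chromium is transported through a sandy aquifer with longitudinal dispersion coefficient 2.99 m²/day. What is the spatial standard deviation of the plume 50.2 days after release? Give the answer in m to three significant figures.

Dispersive spreading gives a Gaussian with σ² = 2Dt; advection only shifts the center.
σ = √(2 × 2.99 × 50.2) = 17.3 m.

17.3 m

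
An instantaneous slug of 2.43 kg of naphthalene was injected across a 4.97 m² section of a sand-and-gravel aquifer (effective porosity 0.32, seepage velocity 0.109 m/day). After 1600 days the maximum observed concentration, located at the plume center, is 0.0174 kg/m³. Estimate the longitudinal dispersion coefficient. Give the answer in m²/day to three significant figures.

At the plume center C_max = M/(n_e·A·√(4πDt)), so D = M²/(4πt·(n_e·A·C_max)²).
n_e·A·C_max = 0.32 × 4.97 × 0.0174 = 0.02767 kg/m.
D = 2.43²/(4π × 1600 × 0.02767²) = 0.384 m²/day.

0.384 m²/day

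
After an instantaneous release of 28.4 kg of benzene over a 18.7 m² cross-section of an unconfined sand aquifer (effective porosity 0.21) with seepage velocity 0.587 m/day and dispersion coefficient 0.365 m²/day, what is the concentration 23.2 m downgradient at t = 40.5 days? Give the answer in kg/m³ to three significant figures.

For an instantaneous plane source, C(x,t) = M/(n_e·A·√(4πDt)) · exp(−(x−vt)²/(4Dt)), with n_e·A the pore (flow) area.
Plume center vt = 0.587 × 40.5 = 23.7735 m, so the well at 23.2 m is 0.5735 m upgradient of the peak.
√(4πDt) = 13.63 m, giving peak height M/(n_e·A·√(4πDt)) = 28.4/(0.21 × 18.7 × 13.63) = 0.5306 kg/m³.
(x−vt)²/(4Dt) = (-0.5735)²/(4 × 0.365 × 40.5) = 0.005562; exp(−0.005562) = 0.9945.
C = 0.5306 × 0.9945 = 0.528 kg/m³.

0.528 kg/m³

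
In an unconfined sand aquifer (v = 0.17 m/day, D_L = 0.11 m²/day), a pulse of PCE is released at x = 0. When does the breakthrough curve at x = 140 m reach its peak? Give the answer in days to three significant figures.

For the 1D instantaneous-source solution, setting ∂C/∂t = 0 at fixed x gives v²t² + 2Dt − x² = 0, so t = (√(D² + v²x²) − D)/v².
√(D² + v²x²) = √(0.11² + 0.17² × 140²) = 23.80; v² = 0.0289.
t = (23.80 − 0.11)/0.0289 = 820 days (vs. the pure-advection estimate x/v = 824 d).

820 days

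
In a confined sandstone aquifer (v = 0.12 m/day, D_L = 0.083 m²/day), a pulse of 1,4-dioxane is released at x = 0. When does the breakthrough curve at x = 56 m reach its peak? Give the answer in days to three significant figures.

For the 1D instantaneous-source solution, setting ∂C/∂t = 0 at fixed x gives v²t² + 2Dt − x² = 0, so t = (√(D² + v²x²) − D)/v².
√(D² + v²x²) = √(0.083² + 0.12² × 56²) = 6.721; v² = 0.0144.
t = (6.721 − 0.083)/0.0144 = 461 days (vs. the pure-advection estimate x/v = 467 d).

461 days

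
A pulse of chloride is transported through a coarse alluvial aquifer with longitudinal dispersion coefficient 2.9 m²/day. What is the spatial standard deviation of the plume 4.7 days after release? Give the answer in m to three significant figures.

5.22 m

Dispersive spreading gives a Gaussian with σ² = 2Dt; advection only shifts the center.
σ = √(2 × 2.9 × 4.7) = 5.22 m.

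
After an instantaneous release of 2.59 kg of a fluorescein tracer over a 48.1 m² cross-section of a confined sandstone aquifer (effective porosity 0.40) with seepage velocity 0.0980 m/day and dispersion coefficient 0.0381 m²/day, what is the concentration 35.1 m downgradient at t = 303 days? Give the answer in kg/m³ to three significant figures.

0.00594 kg/m³

For an instantaneous plane source, C(x,t) = M/(n_e·A·√(4πDt)) · exp(−(x−vt)²/(4Dt)), with n_e·A the pore (flow) area.
Plume center vt = 0.0980 × 303 = 29.694 m, so the well at 35.1 m is 5.406 m downgradient of the peak.
√(4πDt) = 12.04 m, giving peak height M/(n_e·A·√(4πDt)) = 2.59/(0.40 × 48.1 × 12.04) = 0.01118 kg/m³.
(x−vt)²/(4Dt) = (5.406)²/(4 × 0.0381 × 303) = 0.6329; exp(−0.6329) = 0.5310.
C = 0.01118 × 0.5310 = 0.00594 kg/m³.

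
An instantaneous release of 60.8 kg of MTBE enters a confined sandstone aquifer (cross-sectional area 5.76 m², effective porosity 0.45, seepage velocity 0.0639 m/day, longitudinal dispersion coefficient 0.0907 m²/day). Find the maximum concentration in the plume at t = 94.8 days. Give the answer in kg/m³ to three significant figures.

The peak of an instantaneous 1D plume sits at x = vt; there the Gaussian factor is 1 and C_max = M/(n_e·A·√(4πDt)), where n_e·A is the pore area the mass is dissolved in.
√(4πDt) = √(4π × 0.0907 × 94.8) = 10.39 m, so C_max = 60.8/(0.45 × 5.76 × 10.39) = 2.26 kg/m³.

2.26 kg/m³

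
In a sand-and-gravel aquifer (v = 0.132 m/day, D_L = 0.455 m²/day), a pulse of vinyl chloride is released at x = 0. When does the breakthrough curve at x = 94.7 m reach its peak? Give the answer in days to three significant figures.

For the 1D instantaneous-source solution, setting ∂C/∂t = 0 at fixed x gives v²t² + 2Dt − x² = 0, so t = (√(D² + v²x²) − D)/v².
√(D² + v²x²) = √(0.455² + 0.132² × 94.7²) = 12.51; v² = 0.017424.
t = (12.51 − 0.455)/0.017424 = 692 days (vs. the pure-advection estimate x/v = 717 d).

692 days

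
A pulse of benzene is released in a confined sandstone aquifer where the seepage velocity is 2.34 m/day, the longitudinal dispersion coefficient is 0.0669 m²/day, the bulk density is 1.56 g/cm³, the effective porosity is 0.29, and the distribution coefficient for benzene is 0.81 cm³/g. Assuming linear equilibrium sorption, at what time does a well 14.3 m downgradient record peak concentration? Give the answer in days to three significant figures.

32.7 days

Retardation factor R = 1 + ρ_b·K_d/n = 1 + 1.56 × 0.81/0.29 = 5.357.
Sorption retards both mechanisms: v_R = v/R = 0.4368 m/day, D_R = D/R = 0.01249 m²/day.
Peak time from v_R²t² + 2D_R t − x² = 0: t = (√(D_R² + v_R²x²) − D_R)/v_R².
√(D_R² + v_R²x²) = √(0.01249² + 0.4368² × 14.3²) = 6.246; v_R² = 0.1908.
t = (6.246 − 0.01249)/0.1908 = 32.7 days.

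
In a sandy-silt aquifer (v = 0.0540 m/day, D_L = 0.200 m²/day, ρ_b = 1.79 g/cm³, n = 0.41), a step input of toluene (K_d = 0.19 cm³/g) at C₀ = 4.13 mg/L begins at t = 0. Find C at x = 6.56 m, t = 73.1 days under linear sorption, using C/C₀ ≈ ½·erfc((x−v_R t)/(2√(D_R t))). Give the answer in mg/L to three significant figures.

0.559 mg/L

Retardation factor R = 1 + ρ_b·K_d/n = 1 + 1.79 × 0.19/0.41 = 1.830.
Sorption retards both mechanisms: v_R = v/R = 0.02951 m/day, D_R = D/R = 0.1093 m²/day.
v_R·t = 0.02951 × 73.1 = 2.157181 m; 2√(D_R t) = 5.653 m; argument = (6.56 − 2.157181)/5.653 = 0.7788.
C = C₀ × ½·erfc(0.7788) = 4.13 × 0.1354 = 0.559 mg/L.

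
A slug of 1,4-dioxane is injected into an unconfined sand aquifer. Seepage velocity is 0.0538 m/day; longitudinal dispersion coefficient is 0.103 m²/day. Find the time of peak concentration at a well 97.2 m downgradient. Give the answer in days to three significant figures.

1770 days

For the 1D instantaneous-source solution, setting ∂C/∂t = 0 at fixed x gives v²t² + 2Dt − x² = 0, so t = (√(D² + v²x²) − D)/v².
√(D² + v²x²) = √(0.103² + 0.0538² × 97.2²) = 5.230; v² = 0.00289444.
t = (5.230 − 0.103)/0.00289444 = 1770 days (vs. the pure-advection estimate x/v = 1810 d).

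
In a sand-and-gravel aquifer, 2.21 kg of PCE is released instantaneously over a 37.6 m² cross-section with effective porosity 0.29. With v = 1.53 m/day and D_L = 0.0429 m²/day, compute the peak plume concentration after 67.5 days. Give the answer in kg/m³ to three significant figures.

The peak of an instantaneous 1D plume sits at x = vt; there the Gaussian factor is 1 and C_max = M/(n_e·A·√(4πDt)), where n_e·A is the pore area the mass is dissolved in.
√(4πDt) = √(4π × 0.0429 × 67.5) = 6.032 m, so C_max = 2.21/(0.29 × 37.6 × 6.032) = 0.0336 kg/m³.

0.0336 kg/m³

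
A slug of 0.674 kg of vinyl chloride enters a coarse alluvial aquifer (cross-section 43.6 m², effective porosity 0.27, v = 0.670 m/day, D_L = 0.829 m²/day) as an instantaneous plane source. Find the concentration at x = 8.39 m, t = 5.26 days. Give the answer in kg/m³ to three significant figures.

For an instantaneous plane source, C(x,t) = M/(n_e·A·√(4πDt)) · exp(−(x−vt)²/(4Dt)), with n_e·A the pore (flow) area.
Plume center vt = 0.670 × 5.26 = 3.5242 m, so the well at 8.39 m is 4.8658 m downgradient of the peak.
√(4πDt) = 7.402 m, giving peak height M/(n_e·A·√(4πDt)) = 0.674/(0.27 × 43.6 × 7.402) = 0.007735 kg/m³.
(x−vt)²/(4Dt) = (4.8658)²/(4 × 0.829 × 5.26) = 1.357; exp(−1.357) = 0.2574.
C = 0.007735 × 0.2574 = 0.00199 kg/m³.

0.00199 kg/m³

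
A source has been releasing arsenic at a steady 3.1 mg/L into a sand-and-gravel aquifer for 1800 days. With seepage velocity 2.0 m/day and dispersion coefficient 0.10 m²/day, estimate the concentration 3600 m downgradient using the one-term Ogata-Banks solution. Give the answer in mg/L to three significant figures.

1.55 mg/L

For a continuous step input, C/C₀ ≈ ½·erfc((x−vt)/(2√(Dt))).
vt = 2.0 × 1800 = 3600 m and 2√(Dt) = 2√(0.10 × 1800) = 26.83 m.
Argument (x−vt)/(2√(Dt)) = (3600 − 3600)/26.83 = 0; ½·erfc(0) = 0.5000.
C = 3.1 × 0.5000 = 1.55 mg/L.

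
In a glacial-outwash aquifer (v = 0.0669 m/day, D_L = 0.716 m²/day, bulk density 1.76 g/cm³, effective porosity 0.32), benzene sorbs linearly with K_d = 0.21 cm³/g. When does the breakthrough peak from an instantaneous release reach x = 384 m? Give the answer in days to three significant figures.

12000 days

Retardation factor R = 1 + ρ_b·K_d/n = 1 + 1.76 × 0.21/0.32 = 2.155.
Sorption retards both mechanisms: v_R = v/R = 0.03104 m/day, D_R = D/R = 0.3323 m²/day.
Peak time from v_R²t² + 2D_R t − x² = 0: t = (√(D_R² + v_R²x²) − D_R)/v_R².
√(D_R² + v_R²x²) = √(0.3323² + 0.03104² × 384²) = 11.92; v_R² = 0.0009635.
t = (11.92 − 0.3323)/0.0009635 = 12000 days.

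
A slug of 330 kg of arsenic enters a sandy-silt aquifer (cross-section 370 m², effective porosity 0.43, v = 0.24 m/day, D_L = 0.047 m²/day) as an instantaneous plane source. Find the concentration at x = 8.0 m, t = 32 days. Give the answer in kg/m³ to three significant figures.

For an instantaneous plane source, C(x,t) = M/(n_e·A·√(4πDt)) · exp(−(x−vt)²/(4Dt)), with n_e·A the pore (flow) area.
Plume center vt = 0.24 × 32 = 7.68 m, so the well at 8.0 m is 0.32 m downgradient of the peak.
√(4πDt) = 4.347 m, giving peak height M/(n_e·A·√(4πDt)) = 330/(0.43 × 370 × 4.347) = 0.4771 kg/m³.
(x−vt)²/(4Dt) = (0.32)²/(4 × 0.047 × 32) = 0.01702; exp(−0.01702) = 0.9831.
C = 0.4771 × 0.9831 = 0.469 kg/m³.

0.469 kg/m³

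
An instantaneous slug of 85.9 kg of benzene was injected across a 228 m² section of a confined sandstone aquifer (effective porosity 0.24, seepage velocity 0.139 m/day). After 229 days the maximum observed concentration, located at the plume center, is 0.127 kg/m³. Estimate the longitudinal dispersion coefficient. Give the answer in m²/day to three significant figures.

At the plume center C_max = M/(n_e·A·√(4πDt)), so D = M²/(4πt·(n_e·A·C_max)²).
n_e·A·C_max = 0.24 × 228 × 0.127 = 6.949 kg/m.
D = 85.9²/(4π × 229 × 6.949²) = 0.0531 m²/day.

0.0531 m²/day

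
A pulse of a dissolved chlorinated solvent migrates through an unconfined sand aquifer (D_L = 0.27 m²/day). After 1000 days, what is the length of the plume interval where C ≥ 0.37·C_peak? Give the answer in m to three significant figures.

65.5 m

The plume is Gaussian with σ = √(2Dt) = √(2 × 0.27 × 1000) = 23.24 m.
C/C_peak = exp(−Δx²/(2σ²)) = 0.37 ⇒ Δx = σ·√(−2 ln 0.37) = 23.24 × 1.410 = 32.77 m.
Width = 2Δx = 65.5 m.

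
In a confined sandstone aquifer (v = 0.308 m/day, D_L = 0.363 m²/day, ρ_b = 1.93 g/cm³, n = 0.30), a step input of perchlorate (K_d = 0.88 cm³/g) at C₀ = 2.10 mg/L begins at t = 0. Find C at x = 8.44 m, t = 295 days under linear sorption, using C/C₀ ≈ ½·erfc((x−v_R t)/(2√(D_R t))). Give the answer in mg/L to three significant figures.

1.72 mg/L

Retardation factor R = 1 + ρ_b·K_d/n = 1 + 1.93 × 0.88/0.30 = 6.661.
Sorption retards both mechanisms: v_R = v/R = 0.04624 m/day, D_R = D/R = 0.05450 m²/day.
v_R·t = 0.04624 × 295 = 13.6408 m; 2√(D_R t) = 8.019 m; argument = (8.44 − 13.6408)/8.019 = -0.6486.
C = C₀ × ½·erfc(-0.6486) = 2.10 × 0.8205 = 1.72 mg/L.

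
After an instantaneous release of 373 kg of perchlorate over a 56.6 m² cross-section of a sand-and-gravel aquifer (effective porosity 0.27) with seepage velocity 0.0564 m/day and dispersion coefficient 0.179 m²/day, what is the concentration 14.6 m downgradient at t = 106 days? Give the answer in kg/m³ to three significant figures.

0.594 kg/m³

For an instantaneous plane source, C(x,t) = M/(n_e·A·√(4πDt)) · exp(−(x−vt)²/(4Dt)), with n_e·A the pore (flow) area.
Plume center vt = 0.0564 × 106 = 5.9784 m, so the well at 14.6 m is 8.6216 m downgradient of the peak.
√(4πDt) = 15.44 m, giving peak height M/(n_e·A·√(4πDt)) = 373/(0.27 × 56.6 × 15.44) = 1.581 kg/m³.
(x−vt)²/(4Dt) = (8.6216)²/(4 × 0.179 × 106) = 0.9794; exp(−0.9794) = 0.3755.
C = 1.581 × 0.3755 = 0.594 kg/m³.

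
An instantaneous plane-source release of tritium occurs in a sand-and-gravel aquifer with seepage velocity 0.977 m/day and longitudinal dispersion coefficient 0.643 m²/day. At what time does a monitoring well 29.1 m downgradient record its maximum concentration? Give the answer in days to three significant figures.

29.1 days

For the 1D instantaneous-source solution, setting ∂C/∂t = 0 at fixed x gives v²t² + 2Dt − x² = 0, so t = (√(D² + v²x²) − D)/v².
√(D² + v²x²) = √(0.643² + 0.977² × 29.1²) = 28.44; v² = 0.954529.
t = (28.44 − 0.643)/0.954529 = 29.1 days (vs. the pure-advection estimate x/v = 29.8 d).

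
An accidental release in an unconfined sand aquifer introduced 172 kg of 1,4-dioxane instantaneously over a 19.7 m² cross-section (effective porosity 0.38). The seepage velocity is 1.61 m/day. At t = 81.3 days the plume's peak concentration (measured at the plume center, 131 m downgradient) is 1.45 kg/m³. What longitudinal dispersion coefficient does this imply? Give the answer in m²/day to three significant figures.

At the plume center C_max = M/(n_e·A·√(4πDt)), so D = M²/(4πt·(n_e·A·C_max)²).
n_e·A·C_max = 0.38 × 19.7 × 1.45 = 10.85 kg/m.
D = 172²/(4π × 81.3 × 10.85²) = 0.246 m²/day.

0.246 m²/day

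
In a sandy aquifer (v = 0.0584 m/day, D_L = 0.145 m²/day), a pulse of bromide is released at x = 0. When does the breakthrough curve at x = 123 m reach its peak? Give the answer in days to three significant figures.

For the 1D instantaneous-source solution, setting ∂C/∂t = 0 at fixed x gives v²t² + 2Dt − x² = 0, so t = (√(D² + v²x²) − D)/v².
√(D² + v²x²) = √(0.145² + 0.0584² × 123²) = 7.185; v² = 0.00341056.
t = (7.185 − 0.145)/0.00341056 = 2060 days (vs. the pure-advection estimate x/v = 2110 d).

2060 days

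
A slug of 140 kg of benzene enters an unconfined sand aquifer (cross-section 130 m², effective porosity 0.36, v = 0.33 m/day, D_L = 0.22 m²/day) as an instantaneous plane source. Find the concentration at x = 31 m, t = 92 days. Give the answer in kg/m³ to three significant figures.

0.187 kg/m³

For an instantaneous plane source, C(x,t) = M/(n_e·A·√(4πDt)) · exp(−(x−vt)²/(4Dt)), with n_e·A the pore (flow) area.
Plume center vt = 0.33 × 92 = 30.36 m, so the well at 31 m is 0.64 m downgradient of the peak.
√(4πDt) = 15.95 m, giving peak height M/(n_e·A·√(4πDt)) = 140/(0.36 × 130 × 15.95) = 0.1876 kg/m³.
(x−vt)²/(4Dt) = (0.64)²/(4 × 0.22 × 92) = 0.005059; exp(−0.005059) = 0.9950.
C = 0.1876 × 0.9950 = 0.187 kg/m³.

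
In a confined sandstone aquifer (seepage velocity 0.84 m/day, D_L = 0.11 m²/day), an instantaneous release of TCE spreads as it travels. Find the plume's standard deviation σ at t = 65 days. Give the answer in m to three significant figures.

3.78 m

Dispersive spreading gives a Gaussian with σ² = 2Dt; advection only shifts the center.
σ = √(2 × 0.11 × 65) = 3.78 m.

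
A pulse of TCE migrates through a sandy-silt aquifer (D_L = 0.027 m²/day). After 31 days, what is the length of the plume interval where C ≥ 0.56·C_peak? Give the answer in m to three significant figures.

2.79 m

The plume is Gaussian with σ = √(2Dt) = √(2 × 0.027 × 31) = 1.294 m.
C/C_peak = exp(−Δx²/(2σ²)) = 0.56 ⇒ Δx = σ·√(−2 ln 0.56) = 1.294 × 1.077 = 1.394 m.
Width = 2Δx = 2.79 m.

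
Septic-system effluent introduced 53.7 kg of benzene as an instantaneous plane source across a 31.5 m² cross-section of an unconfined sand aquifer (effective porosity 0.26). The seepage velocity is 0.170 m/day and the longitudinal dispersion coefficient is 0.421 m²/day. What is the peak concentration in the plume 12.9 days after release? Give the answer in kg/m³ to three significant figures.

The peak of an instantaneous 1D plume sits at x = vt; there the Gaussian factor is 1 and C_max = M/(n_e·A·√(4πDt)), where n_e·A is the pore area the mass is dissolved in.
√(4πDt) = √(4π × 0.421 × 12.9) = 8.261 m, so C_max = 53.7/(0.26 × 31.5 × 8.261) = 0.794 kg/m³.

0.794 kg/m³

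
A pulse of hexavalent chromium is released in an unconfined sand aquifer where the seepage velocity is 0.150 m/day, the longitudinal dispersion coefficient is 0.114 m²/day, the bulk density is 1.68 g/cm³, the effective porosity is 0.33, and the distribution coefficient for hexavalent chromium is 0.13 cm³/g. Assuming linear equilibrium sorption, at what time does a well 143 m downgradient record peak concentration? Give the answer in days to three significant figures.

1580 days

Retardation factor R = 1 + ρ_b·K_d/n = 1 + 1.68 × 0.13/0.33 = 1.662.
Sorption retards both mechanisms: v_R = v/R = 0.09025 m/day, D_R = D/R = 0.06859 m²/day.
Peak time from v_R²t² + 2D_R t − x² = 0: t = (√(D_R² + v_R²x²) − D_R)/v_R².
√(D_R² + v_R²x²) = √(0.06859² + 0.09025² × 143²) = 12.91; v_R² = 0.008145.
t = (12.91 − 0.06859)/0.008145 = 1580 days.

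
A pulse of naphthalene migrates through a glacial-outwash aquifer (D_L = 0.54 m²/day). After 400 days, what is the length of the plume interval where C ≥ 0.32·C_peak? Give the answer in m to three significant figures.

62.8 m

The plume is Gaussian with σ = √(2Dt) = √(2 × 0.54 × 400) = 20.78 m.
C/C_peak = exp(−Δx²/(2σ²)) = 0.32 ⇒ Δx = σ·√(−2 ln 0.32) = 20.78 × 1.510 = 31.38 m.
Width = 2Δx = 62.8 m.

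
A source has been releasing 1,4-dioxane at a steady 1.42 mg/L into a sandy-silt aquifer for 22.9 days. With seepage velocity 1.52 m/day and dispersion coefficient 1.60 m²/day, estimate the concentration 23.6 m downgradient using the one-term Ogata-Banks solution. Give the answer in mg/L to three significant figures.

1.28 mg/L

For a continuous step input, C/C₀ ≈ ½·erfc((x−vt)/(2√(Dt))).
vt = 1.52 × 22.9 = 34.808 m and 2√(Dt) = 2√(1.60 × 22.9) = 12.11 m.
Argument (x−vt)/(2√(Dt)) = (23.6 − 34.808)/12.11 = -0.9255; ½·erfc(-0.9255) = 0.9047.
C = 1.42 × 0.9047 = 1.28 mg/L.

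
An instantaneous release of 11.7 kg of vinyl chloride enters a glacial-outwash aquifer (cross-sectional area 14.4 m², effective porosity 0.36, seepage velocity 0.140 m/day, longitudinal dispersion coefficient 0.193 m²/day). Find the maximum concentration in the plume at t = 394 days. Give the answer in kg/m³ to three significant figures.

0.0730 kg/m³

The peak of an instantaneous 1D plume sits at x = vt; there the Gaussian factor is 1 and C_max = M/(n_e·A·√(4πDt)), where n_e·A is the pore area the mass is dissolved in.
√(4πDt) = √(4π × 0.193 × 394) = 30.91 m, so C_max = 11.7/(0.36 × 14.4 × 30.91) = 0.0730 kg/m³.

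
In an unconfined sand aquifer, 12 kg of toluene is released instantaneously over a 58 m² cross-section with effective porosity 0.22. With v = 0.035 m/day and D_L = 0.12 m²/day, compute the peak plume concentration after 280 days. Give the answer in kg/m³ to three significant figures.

The peak of an instantaneous 1D plume sits at x = vt; there the Gaussian factor is 1 and C_max = M/(n_e·A·√(4πDt)), where n_e·A is the pore area the mass is dissolved in.
√(4πDt) = √(4π × 0.12 × 280) = 20.55 m, so C_max = 12/(0.22 × 58 × 20.55) = 0.0458 kg/m³.

0.0458 kg/m³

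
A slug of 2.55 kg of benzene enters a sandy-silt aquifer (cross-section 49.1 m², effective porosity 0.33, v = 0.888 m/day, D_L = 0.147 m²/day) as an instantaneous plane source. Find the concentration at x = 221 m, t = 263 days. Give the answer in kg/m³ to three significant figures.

For an instantaneous plane source, C(x,t) = M/(n_e·A·√(4πDt)) · exp(−(x−vt)²/(4Dt)), with n_e·A the pore (flow) area.
Plume center vt = 0.888 × 263 = 233.544 m, so the well at 221 m is 12.544 m upgradient of the peak.
√(4πDt) = 22.04 m, giving peak height M/(n_e·A·√(4πDt)) = 2.55/(0.33 × 49.1 × 22.04) = 0.007141 kg/m³.
(x−vt)²/(4Dt) = (-12.544)²/(4 × 0.147 × 263) = 1.018; exp(−1.018) = 0.3613.
C = 0.007141 × 0.3613 = 0.00258 kg/m³.

0.00258 kg/m³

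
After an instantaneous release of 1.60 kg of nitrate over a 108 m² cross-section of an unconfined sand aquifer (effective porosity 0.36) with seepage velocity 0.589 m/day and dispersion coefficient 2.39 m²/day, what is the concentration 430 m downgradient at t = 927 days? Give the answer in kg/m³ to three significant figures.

5.40e-05 kg/m³

For an instantaneous plane source, C(x,t) = M/(n_e·A·√(4πDt)) · exp(−(x−vt)²/(4Dt)), with n_e·A the pore (flow) area.
Plume center vt = 0.589 × 927 = 546.003 m, so the well at 430 m is 116.003 m upgradient of the peak.
√(4πDt) = 166.9 m, giving peak height M/(n_e·A·√(4πDt)) = 1.60/(0.36 × 108 × 166.9) = 0.0002466 kg/m³.
(x−vt)²/(4Dt) = (-116.003)²/(4 × 2.39 × 927) = 1.518; exp(−1.518) = 0.2191.
C = 0.0002466 × 0.2191 = 5.40e-05 kg/m³.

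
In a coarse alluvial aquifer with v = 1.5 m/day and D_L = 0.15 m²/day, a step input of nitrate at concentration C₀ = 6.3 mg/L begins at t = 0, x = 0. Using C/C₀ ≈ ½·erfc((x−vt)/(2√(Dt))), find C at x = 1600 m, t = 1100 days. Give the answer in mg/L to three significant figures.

For a continuous step input, C/C₀ ≈ ½·erfc((x−vt)/(2√(Dt))).
vt = 1.5 × 1100 = 1650 m and 2√(Dt) = 2√(0.15 × 1100) = 25.69 m.
Argument (x−vt)/(2√(Dt)) = (1600 − 1650)/25.69 = -1.946; ½·erfc(-1.946) = 0.9970.
C = 6.3 × 0.9970 = 6.28 mg/L.

6.28 mg/L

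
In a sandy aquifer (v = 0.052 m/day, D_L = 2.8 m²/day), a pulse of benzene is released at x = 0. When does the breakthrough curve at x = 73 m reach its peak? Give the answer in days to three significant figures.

709 days

For the 1D instantaneous-source solution, setting ∂C/∂t = 0 at fixed x gives v²t² + 2Dt − x² = 0, so t = (√(D² + v²x²) − D)/v².
√(D² + v²x²) = √(2.8² + 0.052² × 73²) = 4.717; v² = 0.002704.
t = (4.717 − 2.8)/0.002704 = 709 days (vs. the pure-advection estimate x/v = 1400 d).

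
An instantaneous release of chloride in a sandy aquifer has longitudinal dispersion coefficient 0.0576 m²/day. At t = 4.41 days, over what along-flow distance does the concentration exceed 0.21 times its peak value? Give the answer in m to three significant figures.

The plume is Gaussian with σ = √(2Dt) = √(2 × 0.0576 × 4.41) = 0.7128 m.
C/C_peak = exp(−Δx²/(2σ²)) = 0.21 ⇒ Δx = σ·√(−2 ln 0.21) = 0.7128 × 1.767 = 1.260 m.
Width = 2Δx = 2.52 m.

2.52 m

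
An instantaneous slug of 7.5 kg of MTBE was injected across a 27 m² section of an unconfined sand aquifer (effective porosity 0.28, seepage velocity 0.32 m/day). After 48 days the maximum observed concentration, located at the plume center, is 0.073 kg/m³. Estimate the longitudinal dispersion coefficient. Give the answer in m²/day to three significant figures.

At the plume center C_max = M/(n_e·A·√(4πDt)), so D = M²/(4πt·(n_e·A·C_max)²).
n_e·A·C_max = 0.28 × 27 × 0.073 = 0.5519 kg/m.
D = 7.5²/(4π × 48 × 0.5519²) = 0.306 m²/day.

0.306 m²/day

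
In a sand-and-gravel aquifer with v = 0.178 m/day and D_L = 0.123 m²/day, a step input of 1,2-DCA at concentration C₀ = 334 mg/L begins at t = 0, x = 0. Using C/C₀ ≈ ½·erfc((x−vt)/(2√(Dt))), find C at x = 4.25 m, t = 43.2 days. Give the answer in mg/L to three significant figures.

For a continuous step input, C/C₀ ≈ ½·erfc((x−vt)/(2√(Dt))).
vt = 0.178 × 43.2 = 7.6896 m and 2√(Dt) = 2√(0.123 × 43.2) = 4.610 m.
Argument (x−vt)/(2√(Dt)) = (4.25 − 7.6896)/4.610 = -0.7461; ½·erfc(-0.7461) = 0.8543.
C = 334 × 0.8543 = 285 mg/L.

285 mg/L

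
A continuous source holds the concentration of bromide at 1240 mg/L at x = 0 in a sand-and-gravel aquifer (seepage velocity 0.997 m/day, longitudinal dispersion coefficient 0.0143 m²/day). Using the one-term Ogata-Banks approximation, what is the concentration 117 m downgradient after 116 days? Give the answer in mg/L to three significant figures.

285 mg/L

For a continuous step input, C/C₀ ≈ ½·erfc((x−vt)/(2√(Dt))).
vt = 0.997 × 116 = 115.652 m and 2√(Dt) = 2√(0.0143 × 116) = 2.576 m.
Argument (x−vt)/(2√(Dt)) = (117 − 115.652)/2.576 = 0.5233; ½·erfc(0.5233) = 0.2296.
C = 1240 × 0.2296 = 285 mg/L.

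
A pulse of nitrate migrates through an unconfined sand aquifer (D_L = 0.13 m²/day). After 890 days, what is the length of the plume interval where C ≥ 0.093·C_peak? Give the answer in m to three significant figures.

The plume is Gaussian with σ = √(2Dt) = √(2 × 0.13 × 890) = 15.21 m.
C/C_peak = exp(−Δx²/(2σ²)) = 0.093 ⇒ Δx = σ·√(−2 ln 0.093) = 15.21 × 2.180 = 33.16 m.
Width = 2Δx = 66.3 m.

66.3 m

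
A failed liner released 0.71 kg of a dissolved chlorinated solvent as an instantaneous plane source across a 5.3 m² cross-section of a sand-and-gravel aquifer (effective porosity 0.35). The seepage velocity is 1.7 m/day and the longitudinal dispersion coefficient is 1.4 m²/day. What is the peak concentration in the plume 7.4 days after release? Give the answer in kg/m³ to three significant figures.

0.0335 kg/m³

The peak of an instantaneous 1D plume sits at x = vt; there the Gaussian factor is 1 and C_max = M/(n_e·A·√(4πDt)), where n_e·A is the pore area the mass is dissolved in.
√(4πDt) = √(4π × 1.4 × 7.4) = 11.41 m, so C_max = 0.71/(0.35 × 5.3 × 11.41) = 0.0335 kg/m³.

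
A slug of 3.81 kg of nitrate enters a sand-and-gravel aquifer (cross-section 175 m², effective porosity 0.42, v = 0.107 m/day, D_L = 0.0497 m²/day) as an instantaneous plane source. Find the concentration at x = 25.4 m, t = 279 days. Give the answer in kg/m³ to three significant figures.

For an instantaneous plane source, C(x,t) = M/(n_e·A·√(4πDt)) · exp(−(x−vt)²/(4Dt)), with n_e·A the pore (flow) area.
Plume center vt = 0.107 × 279 = 29.853 m, so the well at 25.4 m is 4.453 m upgradient of the peak.
√(4πDt) = 13.20 m, giving peak height M/(n_e·A·√(4πDt)) = 3.81/(0.42 × 175 × 13.20) = 0.003927 kg/m³.
(x−vt)²/(4Dt) = (-4.453)²/(4 × 0.0497 × 279) = 0.3575; exp(−0.3575) = 0.6994.
C = 0.003927 × 0.6994 = 0.00275 kg/m³.

0.00275 kg/m³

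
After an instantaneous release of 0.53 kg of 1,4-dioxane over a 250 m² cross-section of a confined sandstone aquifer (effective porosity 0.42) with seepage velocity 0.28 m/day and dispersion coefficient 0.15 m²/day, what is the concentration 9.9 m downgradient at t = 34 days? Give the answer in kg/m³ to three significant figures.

For an instantaneous plane source, C(x,t) = M/(n_e·A·√(4πDt)) · exp(−(x−vt)²/(4Dt)), with n_e·A the pore (flow) area.
Plume center vt = 0.28 × 34 = 9.52 m, so the well at 9.9 m is 0.38 m downgradient of the peak.
√(4πDt) = 8.006 m, giving peak height M/(n_e·A·√(4πDt)) = 0.53/(0.42 × 250 × 8.006) = 0.0006305 kg/m³.
(x−vt)²/(4Dt) = (0.38)²/(4 × 0.15 × 34) = 0.007078; exp(−0.007078) = 0.9929.
C = 0.0006305 × 0.9929 = 0.000626 kg/m³.

0.000626 kg/m³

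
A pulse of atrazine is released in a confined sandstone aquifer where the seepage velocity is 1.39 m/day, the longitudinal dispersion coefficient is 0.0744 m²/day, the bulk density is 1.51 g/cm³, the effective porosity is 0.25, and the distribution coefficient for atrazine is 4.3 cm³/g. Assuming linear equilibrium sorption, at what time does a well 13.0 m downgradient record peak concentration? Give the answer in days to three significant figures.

251 days

Retardation factor R = 1 + ρ_b·K_d/n = 1 + 1.51 × 4.3/0.25 = 26.97.
Sorption retards both mechanisms: v_R = v/R = 0.05154 m/day, D_R = D/R = 0.002759 m²/day.
Peak time from v_R²t² + 2D_R t − x² = 0: t = (√(D_R² + v_R²x²) − D_R)/v_R².
√(D_R² + v_R²x²) = √(0.002759² + 0.05154² × 13.0²) = 0.6700; v_R² = 0.002656.
t = (0.6700 − 0.002759)/0.002656 = 251 days.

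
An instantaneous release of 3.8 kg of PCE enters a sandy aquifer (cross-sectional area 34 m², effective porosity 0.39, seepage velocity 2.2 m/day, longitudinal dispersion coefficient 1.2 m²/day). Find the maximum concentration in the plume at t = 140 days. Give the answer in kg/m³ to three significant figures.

The peak of an instantaneous 1D plume sits at x = vt; there the Gaussian factor is 1 and C_max = M/(n_e·A·√(4πDt)), where n_e·A is the pore area the mass is dissolved in.
√(4πDt) = √(4π × 1.2 × 140) = 45.95 m, so C_max = 3.8/(0.39 × 34 × 45.95) = 0.00624 kg/m³.

0.00624 kg/m³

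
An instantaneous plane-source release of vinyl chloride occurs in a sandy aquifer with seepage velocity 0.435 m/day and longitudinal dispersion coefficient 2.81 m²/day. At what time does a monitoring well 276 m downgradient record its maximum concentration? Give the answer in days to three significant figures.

For the 1D instantaneous-source solution, setting ∂C/∂t = 0 at fixed x gives v²t² + 2Dt − x² = 0, so t = (√(D² + v²x²) − D)/v².
√(D² + v²x²) = √(2.81² + 0.435² × 276²) = 120.1; v² = 0.189225.
t = (120.1 − 2.81)/0.189225 = 620 days (vs. the pure-advection estimate x/v = 634 d).

620 days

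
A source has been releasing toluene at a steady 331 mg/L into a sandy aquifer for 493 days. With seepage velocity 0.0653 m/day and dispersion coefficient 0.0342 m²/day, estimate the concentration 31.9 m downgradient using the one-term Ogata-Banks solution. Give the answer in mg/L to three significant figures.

For a continuous step input, C/C₀ ≈ ½·erfc((x−vt)/(2√(Dt))).
vt = 0.0653 × 493 = 32.1929 m and 2√(Dt) = 2√(0.0342 × 493) = 8.212 m.
Argument (x−vt)/(2√(Dt)) = (31.9 − 32.1929)/8.212 = -0.03567; ½·erfc(-0.03567) = 0.5201.
C = 331 × 0.5201 = 172 mg/L.

172 mg/L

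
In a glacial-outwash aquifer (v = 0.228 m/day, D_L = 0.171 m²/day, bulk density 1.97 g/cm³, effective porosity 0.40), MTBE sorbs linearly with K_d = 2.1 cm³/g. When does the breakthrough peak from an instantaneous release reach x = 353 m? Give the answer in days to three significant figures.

Retardation factor R = 1 + ρ_b·K_d/n = 1 + 1.97 × 2.1/0.40 = 11.34.
Sorption retards both mechanisms: v_R = v/R = 0.02011 m/day, D_R = D/R = 0.01508 m²/day.
Peak time from v_R²t² + 2D_R t − x² = 0: t = (√(D_R² + v_R²x²) − D_R)/v_R².
√(D_R² + v_R²x²) = √(0.01508² + 0.02011² × 353²) = 7.099; v_R² = 0.0004044.
t = (7.099 − 0.01508)/0.0004044 = 17500 days.

17500 days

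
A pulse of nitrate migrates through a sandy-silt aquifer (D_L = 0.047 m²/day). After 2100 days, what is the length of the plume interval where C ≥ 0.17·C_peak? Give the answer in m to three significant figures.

The plume is Gaussian with σ = √(2Dt) = √(2 × 0.047 × 2100) = 14.05 m.
C/C_peak = exp(−Δx²/(2σ²)) = 0.17 ⇒ Δx = σ·√(−2 ln 0.17) = 14.05 × 1.883 = 26.46 m.
Width = 2Δx = 52.9 m.

52.9 m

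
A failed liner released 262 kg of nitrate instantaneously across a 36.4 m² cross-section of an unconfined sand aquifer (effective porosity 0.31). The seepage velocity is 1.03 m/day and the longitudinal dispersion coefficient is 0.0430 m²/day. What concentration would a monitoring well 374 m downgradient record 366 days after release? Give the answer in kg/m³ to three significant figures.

1.43 kg/m³

For an instantaneous plane source, C(x,t) = M/(n_e·A·√(4πDt)) · exp(−(x−vt)²/(4Dt)), with n_e·A the pore (flow) area.
Plume center vt = 1.03 × 366 = 376.98 m, so the well at 374 m is 2.98 m upgradient of the peak.
√(4πDt) = 14.06 m, giving peak height M/(n_e·A·√(4πDt)) = 262/(0.31 × 36.4 × 14.06) = 1.651 kg/m³.
(x−vt)²/(4Dt) = (-2.98)²/(4 × 0.0430 × 366) = 0.1411; exp(−0.1411) = 0.8684.
C = 1.651 × 0.8684 = 1.43 kg/m³.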